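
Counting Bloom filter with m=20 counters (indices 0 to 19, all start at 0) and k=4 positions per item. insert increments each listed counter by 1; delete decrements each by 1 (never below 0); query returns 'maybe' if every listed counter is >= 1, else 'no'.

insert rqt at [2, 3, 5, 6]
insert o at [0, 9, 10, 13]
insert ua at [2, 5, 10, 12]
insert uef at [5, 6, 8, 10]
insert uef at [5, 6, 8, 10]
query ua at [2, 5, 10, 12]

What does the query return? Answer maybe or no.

Answer: maybe

Derivation:
Step 1: insert rqt at [2, 3, 5, 6] -> counters=[0,0,1,1,0,1,1,0,0,0,0,0,0,0,0,0,0,0,0,0]
Step 2: insert o at [0, 9, 10, 13] -> counters=[1,0,1,1,0,1,1,0,0,1,1,0,0,1,0,0,0,0,0,0]
Step 3: insert ua at [2, 5, 10, 12] -> counters=[1,0,2,1,0,2,1,0,0,1,2,0,1,1,0,0,0,0,0,0]
Step 4: insert uef at [5, 6, 8, 10] -> counters=[1,0,2,1,0,3,2,0,1,1,3,0,1,1,0,0,0,0,0,0]
Step 5: insert uef at [5, 6, 8, 10] -> counters=[1,0,2,1,0,4,3,0,2,1,4,0,1,1,0,0,0,0,0,0]
Query ua: check counters[2]=2 counters[5]=4 counters[10]=4 counters[12]=1 -> maybe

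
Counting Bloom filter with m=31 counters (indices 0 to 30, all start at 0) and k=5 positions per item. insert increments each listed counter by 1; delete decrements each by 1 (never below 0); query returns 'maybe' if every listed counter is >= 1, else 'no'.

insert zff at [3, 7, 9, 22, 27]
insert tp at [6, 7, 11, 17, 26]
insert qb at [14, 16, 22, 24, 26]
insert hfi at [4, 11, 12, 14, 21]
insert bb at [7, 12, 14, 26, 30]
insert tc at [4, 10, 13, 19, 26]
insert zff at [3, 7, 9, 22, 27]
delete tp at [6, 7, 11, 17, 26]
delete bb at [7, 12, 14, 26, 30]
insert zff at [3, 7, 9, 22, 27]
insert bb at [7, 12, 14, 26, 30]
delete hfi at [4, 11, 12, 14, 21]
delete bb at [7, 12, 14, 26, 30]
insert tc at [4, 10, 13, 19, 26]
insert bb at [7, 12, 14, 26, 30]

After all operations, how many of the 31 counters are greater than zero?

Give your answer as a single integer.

Step 1: insert zff at [3, 7, 9, 22, 27] -> counters=[0,0,0,1,0,0,0,1,0,1,0,0,0,0,0,0,0,0,0,0,0,0,1,0,0,0,0,1,0,0,0]
Step 2: insert tp at [6, 7, 11, 17, 26] -> counters=[0,0,0,1,0,0,1,2,0,1,0,1,0,0,0,0,0,1,0,0,0,0,1,0,0,0,1,1,0,0,0]
Step 3: insert qb at [14, 16, 22, 24, 26] -> counters=[0,0,0,1,0,0,1,2,0,1,0,1,0,0,1,0,1,1,0,0,0,0,2,0,1,0,2,1,0,0,0]
Step 4: insert hfi at [4, 11, 12, 14, 21] -> counters=[0,0,0,1,1,0,1,2,0,1,0,2,1,0,2,0,1,1,0,0,0,1,2,0,1,0,2,1,0,0,0]
Step 5: insert bb at [7, 12, 14, 26, 30] -> counters=[0,0,0,1,1,0,1,3,0,1,0,2,2,0,3,0,1,1,0,0,0,1,2,0,1,0,3,1,0,0,1]
Step 6: insert tc at [4, 10, 13, 19, 26] -> counters=[0,0,0,1,2,0,1,3,0,1,1,2,2,1,3,0,1,1,0,1,0,1,2,0,1,0,4,1,0,0,1]
Step 7: insert zff at [3, 7, 9, 22, 27] -> counters=[0,0,0,2,2,0,1,4,0,2,1,2,2,1,3,0,1,1,0,1,0,1,3,0,1,0,4,2,0,0,1]
Step 8: delete tp at [6, 7, 11, 17, 26] -> counters=[0,0,0,2,2,0,0,3,0,2,1,1,2,1,3,0,1,0,0,1,0,1,3,0,1,0,3,2,0,0,1]
Step 9: delete bb at [7, 12, 14, 26, 30] -> counters=[0,0,0,2,2,0,0,2,0,2,1,1,1,1,2,0,1,0,0,1,0,1,3,0,1,0,2,2,0,0,0]
Step 10: insert zff at [3, 7, 9, 22, 27] -> counters=[0,0,0,3,2,0,0,3,0,3,1,1,1,1,2,0,1,0,0,1,0,1,4,0,1,0,2,3,0,0,0]
Step 11: insert bb at [7, 12, 14, 26, 30] -> counters=[0,0,0,3,2,0,0,4,0,3,1,1,2,1,3,0,1,0,0,1,0,1,4,0,1,0,3,3,0,0,1]
Step 12: delete hfi at [4, 11, 12, 14, 21] -> counters=[0,0,0,3,1,0,0,4,0,3,1,0,1,1,2,0,1,0,0,1,0,0,4,0,1,0,3,3,0,0,1]
Step 13: delete bb at [7, 12, 14, 26, 30] -> counters=[0,0,0,3,1,0,0,3,0,3,1,0,0,1,1,0,1,0,0,1,0,0,4,0,1,0,2,3,0,0,0]
Step 14: insert tc at [4, 10, 13, 19, 26] -> counters=[0,0,0,3,2,0,0,3,0,3,2,0,0,2,1,0,1,0,0,2,0,0,4,0,1,0,3,3,0,0,0]
Step 15: insert bb at [7, 12, 14, 26, 30] -> counters=[0,0,0,3,2,0,0,4,0,3,2,0,1,2,2,0,1,0,0,2,0,0,4,0,1,0,4,3,0,0,1]
Final counters=[0,0,0,3,2,0,0,4,0,3,2,0,1,2,2,0,1,0,0,2,0,0,4,0,1,0,4,3,0,0,1] -> 15 nonzero

Answer: 15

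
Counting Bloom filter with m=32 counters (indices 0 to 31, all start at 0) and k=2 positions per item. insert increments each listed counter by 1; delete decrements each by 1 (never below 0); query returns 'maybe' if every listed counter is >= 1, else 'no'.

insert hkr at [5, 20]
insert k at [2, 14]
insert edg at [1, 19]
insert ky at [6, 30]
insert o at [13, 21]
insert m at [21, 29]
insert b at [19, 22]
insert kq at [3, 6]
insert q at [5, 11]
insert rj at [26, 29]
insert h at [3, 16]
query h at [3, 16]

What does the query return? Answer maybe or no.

Step 1: insert hkr at [5, 20] -> counters=[0,0,0,0,0,1,0,0,0,0,0,0,0,0,0,0,0,0,0,0,1,0,0,0,0,0,0,0,0,0,0,0]
Step 2: insert k at [2, 14] -> counters=[0,0,1,0,0,1,0,0,0,0,0,0,0,0,1,0,0,0,0,0,1,0,0,0,0,0,0,0,0,0,0,0]
Step 3: insert edg at [1, 19] -> counters=[0,1,1,0,0,1,0,0,0,0,0,0,0,0,1,0,0,0,0,1,1,0,0,0,0,0,0,0,0,0,0,0]
Step 4: insert ky at [6, 30] -> counters=[0,1,1,0,0,1,1,0,0,0,0,0,0,0,1,0,0,0,0,1,1,0,0,0,0,0,0,0,0,0,1,0]
Step 5: insert o at [13, 21] -> counters=[0,1,1,0,0,1,1,0,0,0,0,0,0,1,1,0,0,0,0,1,1,1,0,0,0,0,0,0,0,0,1,0]
Step 6: insert m at [21, 29] -> counters=[0,1,1,0,0,1,1,0,0,0,0,0,0,1,1,0,0,0,0,1,1,2,0,0,0,0,0,0,0,1,1,0]
Step 7: insert b at [19, 22] -> counters=[0,1,1,0,0,1,1,0,0,0,0,0,0,1,1,0,0,0,0,2,1,2,1,0,0,0,0,0,0,1,1,0]
Step 8: insert kq at [3, 6] -> counters=[0,1,1,1,0,1,2,0,0,0,0,0,0,1,1,0,0,0,0,2,1,2,1,0,0,0,0,0,0,1,1,0]
Step 9: insert q at [5, 11] -> counters=[0,1,1,1,0,2,2,0,0,0,0,1,0,1,1,0,0,0,0,2,1,2,1,0,0,0,0,0,0,1,1,0]
Step 10: insert rj at [26, 29] -> counters=[0,1,1,1,0,2,2,0,0,0,0,1,0,1,1,0,0,0,0,2,1,2,1,0,0,0,1,0,0,2,1,0]
Step 11: insert h at [3, 16] -> counters=[0,1,1,2,0,2,2,0,0,0,0,1,0,1,1,0,1,0,0,2,1,2,1,0,0,0,1,0,0,2,1,0]
Query h: check counters[3]=2 counters[16]=1 -> maybe

Answer: maybe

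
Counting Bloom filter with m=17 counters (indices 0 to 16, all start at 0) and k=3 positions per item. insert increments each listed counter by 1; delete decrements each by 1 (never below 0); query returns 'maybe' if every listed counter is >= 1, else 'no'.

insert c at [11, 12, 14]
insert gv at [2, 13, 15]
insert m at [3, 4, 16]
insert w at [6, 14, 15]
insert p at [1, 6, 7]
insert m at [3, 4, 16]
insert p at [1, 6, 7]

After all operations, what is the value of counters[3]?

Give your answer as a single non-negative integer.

Step 1: insert c at [11, 12, 14] -> counters=[0,0,0,0,0,0,0,0,0,0,0,1,1,0,1,0,0]
Step 2: insert gv at [2, 13, 15] -> counters=[0,0,1,0,0,0,0,0,0,0,0,1,1,1,1,1,0]
Step 3: insert m at [3, 4, 16] -> counters=[0,0,1,1,1,0,0,0,0,0,0,1,1,1,1,1,1]
Step 4: insert w at [6, 14, 15] -> counters=[0,0,1,1,1,0,1,0,0,0,0,1,1,1,2,2,1]
Step 5: insert p at [1, 6, 7] -> counters=[0,1,1,1,1,0,2,1,0,0,0,1,1,1,2,2,1]
Step 6: insert m at [3, 4, 16] -> counters=[0,1,1,2,2,0,2,1,0,0,0,1,1,1,2,2,2]
Step 7: insert p at [1, 6, 7] -> counters=[0,2,1,2,2,0,3,2,0,0,0,1,1,1,2,2,2]
Final counters=[0,2,1,2,2,0,3,2,0,0,0,1,1,1,2,2,2] -> counters[3]=2

Answer: 2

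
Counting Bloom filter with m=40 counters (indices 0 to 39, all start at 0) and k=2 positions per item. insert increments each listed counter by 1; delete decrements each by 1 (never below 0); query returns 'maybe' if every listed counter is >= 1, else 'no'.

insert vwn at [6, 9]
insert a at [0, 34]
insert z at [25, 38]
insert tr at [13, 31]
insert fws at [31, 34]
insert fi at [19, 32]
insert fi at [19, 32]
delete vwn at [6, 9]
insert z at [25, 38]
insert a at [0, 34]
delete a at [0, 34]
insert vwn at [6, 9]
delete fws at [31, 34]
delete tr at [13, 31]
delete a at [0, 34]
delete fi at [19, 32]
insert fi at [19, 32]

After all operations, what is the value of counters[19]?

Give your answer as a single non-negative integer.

Step 1: insert vwn at [6, 9] -> counters=[0,0,0,0,0,0,1,0,0,1,0,0,0,0,0,0,0,0,0,0,0,0,0,0,0,0,0,0,0,0,0,0,0,0,0,0,0,0,0,0]
Step 2: insert a at [0, 34] -> counters=[1,0,0,0,0,0,1,0,0,1,0,0,0,0,0,0,0,0,0,0,0,0,0,0,0,0,0,0,0,0,0,0,0,0,1,0,0,0,0,0]
Step 3: insert z at [25, 38] -> counters=[1,0,0,0,0,0,1,0,0,1,0,0,0,0,0,0,0,0,0,0,0,0,0,0,0,1,0,0,0,0,0,0,0,0,1,0,0,0,1,0]
Step 4: insert tr at [13, 31] -> counters=[1,0,0,0,0,0,1,0,0,1,0,0,0,1,0,0,0,0,0,0,0,0,0,0,0,1,0,0,0,0,0,1,0,0,1,0,0,0,1,0]
Step 5: insert fws at [31, 34] -> counters=[1,0,0,0,0,0,1,0,0,1,0,0,0,1,0,0,0,0,0,0,0,0,0,0,0,1,0,0,0,0,0,2,0,0,2,0,0,0,1,0]
Step 6: insert fi at [19, 32] -> counters=[1,0,0,0,0,0,1,0,0,1,0,0,0,1,0,0,0,0,0,1,0,0,0,0,0,1,0,0,0,0,0,2,1,0,2,0,0,0,1,0]
Step 7: insert fi at [19, 32] -> counters=[1,0,0,0,0,0,1,0,0,1,0,0,0,1,0,0,0,0,0,2,0,0,0,0,0,1,0,0,0,0,0,2,2,0,2,0,0,0,1,0]
Step 8: delete vwn at [6, 9] -> counters=[1,0,0,0,0,0,0,0,0,0,0,0,0,1,0,0,0,0,0,2,0,0,0,0,0,1,0,0,0,0,0,2,2,0,2,0,0,0,1,0]
Step 9: insert z at [25, 38] -> counters=[1,0,0,0,0,0,0,0,0,0,0,0,0,1,0,0,0,0,0,2,0,0,0,0,0,2,0,0,0,0,0,2,2,0,2,0,0,0,2,0]
Step 10: insert a at [0, 34] -> counters=[2,0,0,0,0,0,0,0,0,0,0,0,0,1,0,0,0,0,0,2,0,0,0,0,0,2,0,0,0,0,0,2,2,0,3,0,0,0,2,0]
Step 11: delete a at [0, 34] -> counters=[1,0,0,0,0,0,0,0,0,0,0,0,0,1,0,0,0,0,0,2,0,0,0,0,0,2,0,0,0,0,0,2,2,0,2,0,0,0,2,0]
Step 12: insert vwn at [6, 9] -> counters=[1,0,0,0,0,0,1,0,0,1,0,0,0,1,0,0,0,0,0,2,0,0,0,0,0,2,0,0,0,0,0,2,2,0,2,0,0,0,2,0]
Step 13: delete fws at [31, 34] -> counters=[1,0,0,0,0,0,1,0,0,1,0,0,0,1,0,0,0,0,0,2,0,0,0,0,0,2,0,0,0,0,0,1,2,0,1,0,0,0,2,0]
Step 14: delete tr at [13, 31] -> counters=[1,0,0,0,0,0,1,0,0,1,0,0,0,0,0,0,0,0,0,2,0,0,0,0,0,2,0,0,0,0,0,0,2,0,1,0,0,0,2,0]
Step 15: delete a at [0, 34] -> counters=[0,0,0,0,0,0,1,0,0,1,0,0,0,0,0,0,0,0,0,2,0,0,0,0,0,2,0,0,0,0,0,0,2,0,0,0,0,0,2,0]
Step 16: delete fi at [19, 32] -> counters=[0,0,0,0,0,0,1,0,0,1,0,0,0,0,0,0,0,0,0,1,0,0,0,0,0,2,0,0,0,0,0,0,1,0,0,0,0,0,2,0]
Step 17: insert fi at [19, 32] -> counters=[0,0,0,0,0,0,1,0,0,1,0,0,0,0,0,0,0,0,0,2,0,0,0,0,0,2,0,0,0,0,0,0,2,0,0,0,0,0,2,0]
Final counters=[0,0,0,0,0,0,1,0,0,1,0,0,0,0,0,0,0,0,0,2,0,0,0,0,0,2,0,0,0,0,0,0,2,0,0,0,0,0,2,0] -> counters[19]=2

Answer: 2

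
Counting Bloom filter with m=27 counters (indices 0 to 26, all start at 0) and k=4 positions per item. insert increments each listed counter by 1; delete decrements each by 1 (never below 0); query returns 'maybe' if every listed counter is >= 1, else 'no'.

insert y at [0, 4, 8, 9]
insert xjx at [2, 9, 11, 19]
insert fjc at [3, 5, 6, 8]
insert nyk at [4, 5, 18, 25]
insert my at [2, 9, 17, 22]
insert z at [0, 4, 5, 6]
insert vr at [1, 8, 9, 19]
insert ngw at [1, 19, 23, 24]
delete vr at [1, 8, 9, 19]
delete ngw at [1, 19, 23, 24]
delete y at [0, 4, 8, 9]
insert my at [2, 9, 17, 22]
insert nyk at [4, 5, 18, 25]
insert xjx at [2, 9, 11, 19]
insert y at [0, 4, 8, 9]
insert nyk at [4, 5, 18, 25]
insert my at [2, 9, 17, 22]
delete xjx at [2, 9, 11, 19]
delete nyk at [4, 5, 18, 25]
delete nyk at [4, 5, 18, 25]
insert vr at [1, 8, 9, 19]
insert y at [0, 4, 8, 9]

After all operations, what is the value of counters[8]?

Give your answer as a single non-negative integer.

Answer: 4

Derivation:
Step 1: insert y at [0, 4, 8, 9] -> counters=[1,0,0,0,1,0,0,0,1,1,0,0,0,0,0,0,0,0,0,0,0,0,0,0,0,0,0]
Step 2: insert xjx at [2, 9, 11, 19] -> counters=[1,0,1,0,1,0,0,0,1,2,0,1,0,0,0,0,0,0,0,1,0,0,0,0,0,0,0]
Step 3: insert fjc at [3, 5, 6, 8] -> counters=[1,0,1,1,1,1,1,0,2,2,0,1,0,0,0,0,0,0,0,1,0,0,0,0,0,0,0]
Step 4: insert nyk at [4, 5, 18, 25] -> counters=[1,0,1,1,2,2,1,0,2,2,0,1,0,0,0,0,0,0,1,1,0,0,0,0,0,1,0]
Step 5: insert my at [2, 9, 17, 22] -> counters=[1,0,2,1,2,2,1,0,2,3,0,1,0,0,0,0,0,1,1,1,0,0,1,0,0,1,0]
Step 6: insert z at [0, 4, 5, 6] -> counters=[2,0,2,1,3,3,2,0,2,3,0,1,0,0,0,0,0,1,1,1,0,0,1,0,0,1,0]
Step 7: insert vr at [1, 8, 9, 19] -> counters=[2,1,2,1,3,3,2,0,3,4,0,1,0,0,0,0,0,1,1,2,0,0,1,0,0,1,0]
Step 8: insert ngw at [1, 19, 23, 24] -> counters=[2,2,2,1,3,3,2,0,3,4,0,1,0,0,0,0,0,1,1,3,0,0,1,1,1,1,0]
Step 9: delete vr at [1, 8, 9, 19] -> counters=[2,1,2,1,3,3,2,0,2,3,0,1,0,0,0,0,0,1,1,2,0,0,1,1,1,1,0]
Step 10: delete ngw at [1, 19, 23, 24] -> counters=[2,0,2,1,3,3,2,0,2,3,0,1,0,0,0,0,0,1,1,1,0,0,1,0,0,1,0]
Step 11: delete y at [0, 4, 8, 9] -> counters=[1,0,2,1,2,3,2,0,1,2,0,1,0,0,0,0,0,1,1,1,0,0,1,0,0,1,0]
Step 12: insert my at [2, 9, 17, 22] -> counters=[1,0,3,1,2,3,2,0,1,3,0,1,0,0,0,0,0,2,1,1,0,0,2,0,0,1,0]
Step 13: insert nyk at [4, 5, 18, 25] -> counters=[1,0,3,1,3,4,2,0,1,3,0,1,0,0,0,0,0,2,2,1,0,0,2,0,0,2,0]
Step 14: insert xjx at [2, 9, 11, 19] -> counters=[1,0,4,1,3,4,2,0,1,4,0,2,0,0,0,0,0,2,2,2,0,0,2,0,0,2,0]
Step 15: insert y at [0, 4, 8, 9] -> counters=[2,0,4,1,4,4,2,0,2,5,0,2,0,0,0,0,0,2,2,2,0,0,2,0,0,2,0]
Step 16: insert nyk at [4, 5, 18, 25] -> counters=[2,0,4,1,5,5,2,0,2,5,0,2,0,0,0,0,0,2,3,2,0,0,2,0,0,3,0]
Step 17: insert my at [2, 9, 17, 22] -> counters=[2,0,5,1,5,5,2,0,2,6,0,2,0,0,0,0,0,3,3,2,0,0,3,0,0,3,0]
Step 18: delete xjx at [2, 9, 11, 19] -> counters=[2,0,4,1,5,5,2,0,2,5,0,1,0,0,0,0,0,3,3,1,0,0,3,0,0,3,0]
Step 19: delete nyk at [4, 5, 18, 25] -> counters=[2,0,4,1,4,4,2,0,2,5,0,1,0,0,0,0,0,3,2,1,0,0,3,0,0,2,0]
Step 20: delete nyk at [4, 5, 18, 25] -> counters=[2,0,4,1,3,3,2,0,2,5,0,1,0,0,0,0,0,3,1,1,0,0,3,0,0,1,0]
Step 21: insert vr at [1, 8, 9, 19] -> counters=[2,1,4,1,3,3,2,0,3,6,0,1,0,0,0,0,0,3,1,2,0,0,3,0,0,1,0]
Step 22: insert y at [0, 4, 8, 9] -> counters=[3,1,4,1,4,3,2,0,4,7,0,1,0,0,0,0,0,3,1,2,0,0,3,0,0,1,0]
Final counters=[3,1,4,1,4,3,2,0,4,7,0,1,0,0,0,0,0,3,1,2,0,0,3,0,0,1,0] -> counters[8]=4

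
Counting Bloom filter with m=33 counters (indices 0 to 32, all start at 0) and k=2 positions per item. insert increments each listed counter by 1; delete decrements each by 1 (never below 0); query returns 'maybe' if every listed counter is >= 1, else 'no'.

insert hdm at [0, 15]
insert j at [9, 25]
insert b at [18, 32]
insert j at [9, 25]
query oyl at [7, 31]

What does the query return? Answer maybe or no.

Answer: no

Derivation:
Step 1: insert hdm at [0, 15] -> counters=[1,0,0,0,0,0,0,0,0,0,0,0,0,0,0,1,0,0,0,0,0,0,0,0,0,0,0,0,0,0,0,0,0]
Step 2: insert j at [9, 25] -> counters=[1,0,0,0,0,0,0,0,0,1,0,0,0,0,0,1,0,0,0,0,0,0,0,0,0,1,0,0,0,0,0,0,0]
Step 3: insert b at [18, 32] -> counters=[1,0,0,0,0,0,0,0,0,1,0,0,0,0,0,1,0,0,1,0,0,0,0,0,0,1,0,0,0,0,0,0,1]
Step 4: insert j at [9, 25] -> counters=[1,0,0,0,0,0,0,0,0,2,0,0,0,0,0,1,0,0,1,0,0,0,0,0,0,2,0,0,0,0,0,0,1]
Query oyl: check counters[7]=0 counters[31]=0 -> no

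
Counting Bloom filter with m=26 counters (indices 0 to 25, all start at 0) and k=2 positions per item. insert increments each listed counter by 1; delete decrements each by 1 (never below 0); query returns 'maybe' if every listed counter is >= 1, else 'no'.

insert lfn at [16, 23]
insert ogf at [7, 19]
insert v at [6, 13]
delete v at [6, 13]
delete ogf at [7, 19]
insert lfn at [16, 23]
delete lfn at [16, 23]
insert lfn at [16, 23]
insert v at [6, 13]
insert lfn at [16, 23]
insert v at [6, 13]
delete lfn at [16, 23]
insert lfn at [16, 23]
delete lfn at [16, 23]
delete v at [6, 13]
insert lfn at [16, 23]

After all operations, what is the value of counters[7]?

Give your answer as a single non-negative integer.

Answer: 0

Derivation:
Step 1: insert lfn at [16, 23] -> counters=[0,0,0,0,0,0,0,0,0,0,0,0,0,0,0,0,1,0,0,0,0,0,0,1,0,0]
Step 2: insert ogf at [7, 19] -> counters=[0,0,0,0,0,0,0,1,0,0,0,0,0,0,0,0,1,0,0,1,0,0,0,1,0,0]
Step 3: insert v at [6, 13] -> counters=[0,0,0,0,0,0,1,1,0,0,0,0,0,1,0,0,1,0,0,1,0,0,0,1,0,0]
Step 4: delete v at [6, 13] -> counters=[0,0,0,0,0,0,0,1,0,0,0,0,0,0,0,0,1,0,0,1,0,0,0,1,0,0]
Step 5: delete ogf at [7, 19] -> counters=[0,0,0,0,0,0,0,0,0,0,0,0,0,0,0,0,1,0,0,0,0,0,0,1,0,0]
Step 6: insert lfn at [16, 23] -> counters=[0,0,0,0,0,0,0,0,0,0,0,0,0,0,0,0,2,0,0,0,0,0,0,2,0,0]
Step 7: delete lfn at [16, 23] -> counters=[0,0,0,0,0,0,0,0,0,0,0,0,0,0,0,0,1,0,0,0,0,0,0,1,0,0]
Step 8: insert lfn at [16, 23] -> counters=[0,0,0,0,0,0,0,0,0,0,0,0,0,0,0,0,2,0,0,0,0,0,0,2,0,0]
Step 9: insert v at [6, 13] -> counters=[0,0,0,0,0,0,1,0,0,0,0,0,0,1,0,0,2,0,0,0,0,0,0,2,0,0]
Step 10: insert lfn at [16, 23] -> counters=[0,0,0,0,0,0,1,0,0,0,0,0,0,1,0,0,3,0,0,0,0,0,0,3,0,0]
Step 11: insert v at [6, 13] -> counters=[0,0,0,0,0,0,2,0,0,0,0,0,0,2,0,0,3,0,0,0,0,0,0,3,0,0]
Step 12: delete lfn at [16, 23] -> counters=[0,0,0,0,0,0,2,0,0,0,0,0,0,2,0,0,2,0,0,0,0,0,0,2,0,0]
Step 13: insert lfn at [16, 23] -> counters=[0,0,0,0,0,0,2,0,0,0,0,0,0,2,0,0,3,0,0,0,0,0,0,3,0,0]
Step 14: delete lfn at [16, 23] -> counters=[0,0,0,0,0,0,2,0,0,0,0,0,0,2,0,0,2,0,0,0,0,0,0,2,0,0]
Step 15: delete v at [6, 13] -> counters=[0,0,0,0,0,0,1,0,0,0,0,0,0,1,0,0,2,0,0,0,0,0,0,2,0,0]
Step 16: insert lfn at [16, 23] -> counters=[0,0,0,0,0,0,1,0,0,0,0,0,0,1,0,0,3,0,0,0,0,0,0,3,0,0]
Final counters=[0,0,0,0,0,0,1,0,0,0,0,0,0,1,0,0,3,0,0,0,0,0,0,3,0,0] -> counters[7]=0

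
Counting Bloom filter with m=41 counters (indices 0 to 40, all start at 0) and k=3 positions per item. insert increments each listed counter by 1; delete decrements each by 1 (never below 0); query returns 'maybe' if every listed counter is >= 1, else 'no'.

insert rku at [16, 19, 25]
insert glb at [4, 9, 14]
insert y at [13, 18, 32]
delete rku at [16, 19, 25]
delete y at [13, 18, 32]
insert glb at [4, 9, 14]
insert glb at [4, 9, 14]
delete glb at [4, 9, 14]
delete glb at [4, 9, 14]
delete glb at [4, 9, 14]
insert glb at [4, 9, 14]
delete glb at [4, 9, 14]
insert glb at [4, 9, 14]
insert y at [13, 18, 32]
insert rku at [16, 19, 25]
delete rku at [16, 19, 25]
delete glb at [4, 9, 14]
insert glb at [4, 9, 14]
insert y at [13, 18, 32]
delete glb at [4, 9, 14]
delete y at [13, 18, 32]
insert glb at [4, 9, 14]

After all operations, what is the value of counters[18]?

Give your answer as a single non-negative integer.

Answer: 1

Derivation:
Step 1: insert rku at [16, 19, 25] -> counters=[0,0,0,0,0,0,0,0,0,0,0,0,0,0,0,0,1,0,0,1,0,0,0,0,0,1,0,0,0,0,0,0,0,0,0,0,0,0,0,0,0]
Step 2: insert glb at [4, 9, 14] -> counters=[0,0,0,0,1,0,0,0,0,1,0,0,0,0,1,0,1,0,0,1,0,0,0,0,0,1,0,0,0,0,0,0,0,0,0,0,0,0,0,0,0]
Step 3: insert y at [13, 18, 32] -> counters=[0,0,0,0,1,0,0,0,0,1,0,0,0,1,1,0,1,0,1,1,0,0,0,0,0,1,0,0,0,0,0,0,1,0,0,0,0,0,0,0,0]
Step 4: delete rku at [16, 19, 25] -> counters=[0,0,0,0,1,0,0,0,0,1,0,0,0,1,1,0,0,0,1,0,0,0,0,0,0,0,0,0,0,0,0,0,1,0,0,0,0,0,0,0,0]
Step 5: delete y at [13, 18, 32] -> counters=[0,0,0,0,1,0,0,0,0,1,0,0,0,0,1,0,0,0,0,0,0,0,0,0,0,0,0,0,0,0,0,0,0,0,0,0,0,0,0,0,0]
Step 6: insert glb at [4, 9, 14] -> counters=[0,0,0,0,2,0,0,0,0,2,0,0,0,0,2,0,0,0,0,0,0,0,0,0,0,0,0,0,0,0,0,0,0,0,0,0,0,0,0,0,0]
Step 7: insert glb at [4, 9, 14] -> counters=[0,0,0,0,3,0,0,0,0,3,0,0,0,0,3,0,0,0,0,0,0,0,0,0,0,0,0,0,0,0,0,0,0,0,0,0,0,0,0,0,0]
Step 8: delete glb at [4, 9, 14] -> counters=[0,0,0,0,2,0,0,0,0,2,0,0,0,0,2,0,0,0,0,0,0,0,0,0,0,0,0,0,0,0,0,0,0,0,0,0,0,0,0,0,0]
Step 9: delete glb at [4, 9, 14] -> counters=[0,0,0,0,1,0,0,0,0,1,0,0,0,0,1,0,0,0,0,0,0,0,0,0,0,0,0,0,0,0,0,0,0,0,0,0,0,0,0,0,0]
Step 10: delete glb at [4, 9, 14] -> counters=[0,0,0,0,0,0,0,0,0,0,0,0,0,0,0,0,0,0,0,0,0,0,0,0,0,0,0,0,0,0,0,0,0,0,0,0,0,0,0,0,0]
Step 11: insert glb at [4, 9, 14] -> counters=[0,0,0,0,1,0,0,0,0,1,0,0,0,0,1,0,0,0,0,0,0,0,0,0,0,0,0,0,0,0,0,0,0,0,0,0,0,0,0,0,0]
Step 12: delete glb at [4, 9, 14] -> counters=[0,0,0,0,0,0,0,0,0,0,0,0,0,0,0,0,0,0,0,0,0,0,0,0,0,0,0,0,0,0,0,0,0,0,0,0,0,0,0,0,0]
Step 13: insert glb at [4, 9, 14] -> counters=[0,0,0,0,1,0,0,0,0,1,0,0,0,0,1,0,0,0,0,0,0,0,0,0,0,0,0,0,0,0,0,0,0,0,0,0,0,0,0,0,0]
Step 14: insert y at [13, 18, 32] -> counters=[0,0,0,0,1,0,0,0,0,1,0,0,0,1,1,0,0,0,1,0,0,0,0,0,0,0,0,0,0,0,0,0,1,0,0,0,0,0,0,0,0]
Step 15: insert rku at [16, 19, 25] -> counters=[0,0,0,0,1,0,0,0,0,1,0,0,0,1,1,0,1,0,1,1,0,0,0,0,0,1,0,0,0,0,0,0,1,0,0,0,0,0,0,0,0]
Step 16: delete rku at [16, 19, 25] -> counters=[0,0,0,0,1,0,0,0,0,1,0,0,0,1,1,0,0,0,1,0,0,0,0,0,0,0,0,0,0,0,0,0,1,0,0,0,0,0,0,0,0]
Step 17: delete glb at [4, 9, 14] -> counters=[0,0,0,0,0,0,0,0,0,0,0,0,0,1,0,0,0,0,1,0,0,0,0,0,0,0,0,0,0,0,0,0,1,0,0,0,0,0,0,0,0]
Step 18: insert glb at [4, 9, 14] -> counters=[0,0,0,0,1,0,0,0,0,1,0,0,0,1,1,0,0,0,1,0,0,0,0,0,0,0,0,0,0,0,0,0,1,0,0,0,0,0,0,0,0]
Step 19: insert y at [13, 18, 32] -> counters=[0,0,0,0,1,0,0,0,0,1,0,0,0,2,1,0,0,0,2,0,0,0,0,0,0,0,0,0,0,0,0,0,2,0,0,0,0,0,0,0,0]
Step 20: delete glb at [4, 9, 14] -> counters=[0,0,0,0,0,0,0,0,0,0,0,0,0,2,0,0,0,0,2,0,0,0,0,0,0,0,0,0,0,0,0,0,2,0,0,0,0,0,0,0,0]
Step 21: delete y at [13, 18, 32] -> counters=[0,0,0,0,0,0,0,0,0,0,0,0,0,1,0,0,0,0,1,0,0,0,0,0,0,0,0,0,0,0,0,0,1,0,0,0,0,0,0,0,0]
Step 22: insert glb at [4, 9, 14] -> counters=[0,0,0,0,1,0,0,0,0,1,0,0,0,1,1,0,0,0,1,0,0,0,0,0,0,0,0,0,0,0,0,0,1,0,0,0,0,0,0,0,0]
Final counters=[0,0,0,0,1,0,0,0,0,1,0,0,0,1,1,0,0,0,1,0,0,0,0,0,0,0,0,0,0,0,0,0,1,0,0,0,0,0,0,0,0] -> counters[18]=1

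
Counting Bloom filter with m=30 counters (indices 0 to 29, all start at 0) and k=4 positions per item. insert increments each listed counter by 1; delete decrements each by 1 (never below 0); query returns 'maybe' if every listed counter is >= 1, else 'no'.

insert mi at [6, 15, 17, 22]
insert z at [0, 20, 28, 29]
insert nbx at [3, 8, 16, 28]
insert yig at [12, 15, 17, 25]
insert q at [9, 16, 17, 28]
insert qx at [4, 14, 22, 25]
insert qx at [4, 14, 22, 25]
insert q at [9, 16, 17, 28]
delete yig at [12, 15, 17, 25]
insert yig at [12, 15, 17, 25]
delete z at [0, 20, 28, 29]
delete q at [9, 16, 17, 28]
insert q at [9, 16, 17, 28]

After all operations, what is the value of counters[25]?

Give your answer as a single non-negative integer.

Answer: 3

Derivation:
Step 1: insert mi at [6, 15, 17, 22] -> counters=[0,0,0,0,0,0,1,0,0,0,0,0,0,0,0,1,0,1,0,0,0,0,1,0,0,0,0,0,0,0]
Step 2: insert z at [0, 20, 28, 29] -> counters=[1,0,0,0,0,0,1,0,0,0,0,0,0,0,0,1,0,1,0,0,1,0,1,0,0,0,0,0,1,1]
Step 3: insert nbx at [3, 8, 16, 28] -> counters=[1,0,0,1,0,0,1,0,1,0,0,0,0,0,0,1,1,1,0,0,1,0,1,0,0,0,0,0,2,1]
Step 4: insert yig at [12, 15, 17, 25] -> counters=[1,0,0,1,0,0,1,0,1,0,0,0,1,0,0,2,1,2,0,0,1,0,1,0,0,1,0,0,2,1]
Step 5: insert q at [9, 16, 17, 28] -> counters=[1,0,0,1,0,0,1,0,1,1,0,0,1,0,0,2,2,3,0,0,1,0,1,0,0,1,0,0,3,1]
Step 6: insert qx at [4, 14, 22, 25] -> counters=[1,0,0,1,1,0,1,0,1,1,0,0,1,0,1,2,2,3,0,0,1,0,2,0,0,2,0,0,3,1]
Step 7: insert qx at [4, 14, 22, 25] -> counters=[1,0,0,1,2,0,1,0,1,1,0,0,1,0,2,2,2,3,0,0,1,0,3,0,0,3,0,0,3,1]
Step 8: insert q at [9, 16, 17, 28] -> counters=[1,0,0,1,2,0,1,0,1,2,0,0,1,0,2,2,3,4,0,0,1,0,3,0,0,3,0,0,4,1]
Step 9: delete yig at [12, 15, 17, 25] -> counters=[1,0,0,1,2,0,1,0,1,2,0,0,0,0,2,1,3,3,0,0,1,0,3,0,0,2,0,0,4,1]
Step 10: insert yig at [12, 15, 17, 25] -> counters=[1,0,0,1,2,0,1,0,1,2,0,0,1,0,2,2,3,4,0,0,1,0,3,0,0,3,0,0,4,1]
Step 11: delete z at [0, 20, 28, 29] -> counters=[0,0,0,1,2,0,1,0,1,2,0,0,1,0,2,2,3,4,0,0,0,0,3,0,0,3,0,0,3,0]
Step 12: delete q at [9, 16, 17, 28] -> counters=[0,0,0,1,2,0,1,0,1,1,0,0,1,0,2,2,2,3,0,0,0,0,3,0,0,3,0,0,2,0]
Step 13: insert q at [9, 16, 17, 28] -> counters=[0,0,0,1,2,0,1,0,1,2,0,0,1,0,2,2,3,4,0,0,0,0,3,0,0,3,0,0,3,0]
Final counters=[0,0,0,1,2,0,1,0,1,2,0,0,1,0,2,2,3,4,0,0,0,0,3,0,0,3,0,0,3,0] -> counters[25]=3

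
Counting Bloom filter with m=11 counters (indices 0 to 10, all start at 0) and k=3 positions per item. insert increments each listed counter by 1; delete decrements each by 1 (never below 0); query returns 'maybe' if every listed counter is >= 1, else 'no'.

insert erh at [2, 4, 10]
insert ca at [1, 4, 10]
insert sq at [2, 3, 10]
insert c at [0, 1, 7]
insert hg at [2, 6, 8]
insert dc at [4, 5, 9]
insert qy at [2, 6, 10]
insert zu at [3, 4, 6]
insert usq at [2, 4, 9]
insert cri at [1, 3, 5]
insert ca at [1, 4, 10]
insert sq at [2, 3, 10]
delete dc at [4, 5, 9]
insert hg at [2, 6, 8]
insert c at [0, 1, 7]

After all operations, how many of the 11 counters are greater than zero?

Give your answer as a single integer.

Step 1: insert erh at [2, 4, 10] -> counters=[0,0,1,0,1,0,0,0,0,0,1]
Step 2: insert ca at [1, 4, 10] -> counters=[0,1,1,0,2,0,0,0,0,0,2]
Step 3: insert sq at [2, 3, 10] -> counters=[0,1,2,1,2,0,0,0,0,0,3]
Step 4: insert c at [0, 1, 7] -> counters=[1,2,2,1,2,0,0,1,0,0,3]
Step 5: insert hg at [2, 6, 8] -> counters=[1,2,3,1,2,0,1,1,1,0,3]
Step 6: insert dc at [4, 5, 9] -> counters=[1,2,3,1,3,1,1,1,1,1,3]
Step 7: insert qy at [2, 6, 10] -> counters=[1,2,4,1,3,1,2,1,1,1,4]
Step 8: insert zu at [3, 4, 6] -> counters=[1,2,4,2,4,1,3,1,1,1,4]
Step 9: insert usq at [2, 4, 9] -> counters=[1,2,5,2,5,1,3,1,1,2,4]
Step 10: insert cri at [1, 3, 5] -> counters=[1,3,5,3,5,2,3,1,1,2,4]
Step 11: insert ca at [1, 4, 10] -> counters=[1,4,5,3,6,2,3,1,1,2,5]
Step 12: insert sq at [2, 3, 10] -> counters=[1,4,6,4,6,2,3,1,1,2,6]
Step 13: delete dc at [4, 5, 9] -> counters=[1,4,6,4,5,1,3,1,1,1,6]
Step 14: insert hg at [2, 6, 8] -> counters=[1,4,7,4,5,1,4,1,2,1,6]
Step 15: insert c at [0, 1, 7] -> counters=[2,5,7,4,5,1,4,2,2,1,6]
Final counters=[2,5,7,4,5,1,4,2,2,1,6] -> 11 nonzero

Answer: 11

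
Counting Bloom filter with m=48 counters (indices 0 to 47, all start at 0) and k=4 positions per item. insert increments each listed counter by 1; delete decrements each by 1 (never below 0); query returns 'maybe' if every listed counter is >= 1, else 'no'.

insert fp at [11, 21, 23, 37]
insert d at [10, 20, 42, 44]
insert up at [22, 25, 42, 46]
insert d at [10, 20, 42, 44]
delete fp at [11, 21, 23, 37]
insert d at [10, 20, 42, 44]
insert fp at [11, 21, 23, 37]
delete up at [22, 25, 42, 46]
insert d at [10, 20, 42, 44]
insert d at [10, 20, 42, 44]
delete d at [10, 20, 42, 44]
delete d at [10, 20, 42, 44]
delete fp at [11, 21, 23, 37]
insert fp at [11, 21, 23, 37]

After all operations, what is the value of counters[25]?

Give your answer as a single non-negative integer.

Step 1: insert fp at [11, 21, 23, 37] -> counters=[0,0,0,0,0,0,0,0,0,0,0,1,0,0,0,0,0,0,0,0,0,1,0,1,0,0,0,0,0,0,0,0,0,0,0,0,0,1,0,0,0,0,0,0,0,0,0,0]
Step 2: insert d at [10, 20, 42, 44] -> counters=[0,0,0,0,0,0,0,0,0,0,1,1,0,0,0,0,0,0,0,0,1,1,0,1,0,0,0,0,0,0,0,0,0,0,0,0,0,1,0,0,0,0,1,0,1,0,0,0]
Step 3: insert up at [22, 25, 42, 46] -> counters=[0,0,0,0,0,0,0,0,0,0,1,1,0,0,0,0,0,0,0,0,1,1,1,1,0,1,0,0,0,0,0,0,0,0,0,0,0,1,0,0,0,0,2,0,1,0,1,0]
Step 4: insert d at [10, 20, 42, 44] -> counters=[0,0,0,0,0,0,0,0,0,0,2,1,0,0,0,0,0,0,0,0,2,1,1,1,0,1,0,0,0,0,0,0,0,0,0,0,0,1,0,0,0,0,3,0,2,0,1,0]
Step 5: delete fp at [11, 21, 23, 37] -> counters=[0,0,0,0,0,0,0,0,0,0,2,0,0,0,0,0,0,0,0,0,2,0,1,0,0,1,0,0,0,0,0,0,0,0,0,0,0,0,0,0,0,0,3,0,2,0,1,0]
Step 6: insert d at [10, 20, 42, 44] -> counters=[0,0,0,0,0,0,0,0,0,0,3,0,0,0,0,0,0,0,0,0,3,0,1,0,0,1,0,0,0,0,0,0,0,0,0,0,0,0,0,0,0,0,4,0,3,0,1,0]
Step 7: insert fp at [11, 21, 23, 37] -> counters=[0,0,0,0,0,0,0,0,0,0,3,1,0,0,0,0,0,0,0,0,3,1,1,1,0,1,0,0,0,0,0,0,0,0,0,0,0,1,0,0,0,0,4,0,3,0,1,0]
Step 8: delete up at [22, 25, 42, 46] -> counters=[0,0,0,0,0,0,0,0,0,0,3,1,0,0,0,0,0,0,0,0,3,1,0,1,0,0,0,0,0,0,0,0,0,0,0,0,0,1,0,0,0,0,3,0,3,0,0,0]
Step 9: insert d at [10, 20, 42, 44] -> counters=[0,0,0,0,0,0,0,0,0,0,4,1,0,0,0,0,0,0,0,0,4,1,0,1,0,0,0,0,0,0,0,0,0,0,0,0,0,1,0,0,0,0,4,0,4,0,0,0]
Step 10: insert d at [10, 20, 42, 44] -> counters=[0,0,0,0,0,0,0,0,0,0,5,1,0,0,0,0,0,0,0,0,5,1,0,1,0,0,0,0,0,0,0,0,0,0,0,0,0,1,0,0,0,0,5,0,5,0,0,0]
Step 11: delete d at [10, 20, 42, 44] -> counters=[0,0,0,0,0,0,0,0,0,0,4,1,0,0,0,0,0,0,0,0,4,1,0,1,0,0,0,0,0,0,0,0,0,0,0,0,0,1,0,0,0,0,4,0,4,0,0,0]
Step 12: delete d at [10, 20, 42, 44] -> counters=[0,0,0,0,0,0,0,0,0,0,3,1,0,0,0,0,0,0,0,0,3,1,0,1,0,0,0,0,0,0,0,0,0,0,0,0,0,1,0,0,0,0,3,0,3,0,0,0]
Step 13: delete fp at [11, 21, 23, 37] -> counters=[0,0,0,0,0,0,0,0,0,0,3,0,0,0,0,0,0,0,0,0,3,0,0,0,0,0,0,0,0,0,0,0,0,0,0,0,0,0,0,0,0,0,3,0,3,0,0,0]
Step 14: insert fp at [11, 21, 23, 37] -> counters=[0,0,0,0,0,0,0,0,0,0,3,1,0,0,0,0,0,0,0,0,3,1,0,1,0,0,0,0,0,0,0,0,0,0,0,0,0,1,0,0,0,0,3,0,3,0,0,0]
Final counters=[0,0,0,0,0,0,0,0,0,0,3,1,0,0,0,0,0,0,0,0,3,1,0,1,0,0,0,0,0,0,0,0,0,0,0,0,0,1,0,0,0,0,3,0,3,0,0,0] -> counters[25]=0

Answer: 0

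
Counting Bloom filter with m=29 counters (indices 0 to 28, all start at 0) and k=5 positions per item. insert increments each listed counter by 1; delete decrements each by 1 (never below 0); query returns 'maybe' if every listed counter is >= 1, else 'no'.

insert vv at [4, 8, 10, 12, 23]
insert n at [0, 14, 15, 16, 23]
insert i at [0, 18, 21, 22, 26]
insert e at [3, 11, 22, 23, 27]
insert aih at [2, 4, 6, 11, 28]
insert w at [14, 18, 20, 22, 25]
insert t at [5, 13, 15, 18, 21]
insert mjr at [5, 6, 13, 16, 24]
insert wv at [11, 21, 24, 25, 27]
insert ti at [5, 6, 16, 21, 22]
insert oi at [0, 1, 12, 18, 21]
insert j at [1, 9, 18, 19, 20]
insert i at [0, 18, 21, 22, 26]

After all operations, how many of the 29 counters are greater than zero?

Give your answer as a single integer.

Step 1: insert vv at [4, 8, 10, 12, 23] -> counters=[0,0,0,0,1,0,0,0,1,0,1,0,1,0,0,0,0,0,0,0,0,0,0,1,0,0,0,0,0]
Step 2: insert n at [0, 14, 15, 16, 23] -> counters=[1,0,0,0,1,0,0,0,1,0,1,0,1,0,1,1,1,0,0,0,0,0,0,2,0,0,0,0,0]
Step 3: insert i at [0, 18, 21, 22, 26] -> counters=[2,0,0,0,1,0,0,0,1,0,1,0,1,0,1,1,1,0,1,0,0,1,1,2,0,0,1,0,0]
Step 4: insert e at [3, 11, 22, 23, 27] -> counters=[2,0,0,1,1,0,0,0,1,0,1,1,1,0,1,1,1,0,1,0,0,1,2,3,0,0,1,1,0]
Step 5: insert aih at [2, 4, 6, 11, 28] -> counters=[2,0,1,1,2,0,1,0,1,0,1,2,1,0,1,1,1,0,1,0,0,1,2,3,0,0,1,1,1]
Step 6: insert w at [14, 18, 20, 22, 25] -> counters=[2,0,1,1,2,0,1,0,1,0,1,2,1,0,2,1,1,0,2,0,1,1,3,3,0,1,1,1,1]
Step 7: insert t at [5, 13, 15, 18, 21] -> counters=[2,0,1,1,2,1,1,0,1,0,1,2,1,1,2,2,1,0,3,0,1,2,3,3,0,1,1,1,1]
Step 8: insert mjr at [5, 6, 13, 16, 24] -> counters=[2,0,1,1,2,2,2,0,1,0,1,2,1,2,2,2,2,0,3,0,1,2,3,3,1,1,1,1,1]
Step 9: insert wv at [11, 21, 24, 25, 27] -> counters=[2,0,1,1,2,2,2,0,1,0,1,3,1,2,2,2,2,0,3,0,1,3,3,3,2,2,1,2,1]
Step 10: insert ti at [5, 6, 16, 21, 22] -> counters=[2,0,1,1,2,3,3,0,1,0,1,3,1,2,2,2,3,0,3,0,1,4,4,3,2,2,1,2,1]
Step 11: insert oi at [0, 1, 12, 18, 21] -> counters=[3,1,1,1,2,3,3,0,1,0,1,3,2,2,2,2,3,0,4,0,1,5,4,3,2,2,1,2,1]
Step 12: insert j at [1, 9, 18, 19, 20] -> counters=[3,2,1,1,2,3,3,0,1,1,1,3,2,2,2,2,3,0,5,1,2,5,4,3,2,2,1,2,1]
Step 13: insert i at [0, 18, 21, 22, 26] -> counters=[4,2,1,1,2,3,3,0,1,1,1,3,2,2,2,2,3,0,6,1,2,6,5,3,2,2,2,2,1]
Final counters=[4,2,1,1,2,3,3,0,1,1,1,3,2,2,2,2,3,0,6,1,2,6,5,3,2,2,2,2,1] -> 27 nonzero

Answer: 27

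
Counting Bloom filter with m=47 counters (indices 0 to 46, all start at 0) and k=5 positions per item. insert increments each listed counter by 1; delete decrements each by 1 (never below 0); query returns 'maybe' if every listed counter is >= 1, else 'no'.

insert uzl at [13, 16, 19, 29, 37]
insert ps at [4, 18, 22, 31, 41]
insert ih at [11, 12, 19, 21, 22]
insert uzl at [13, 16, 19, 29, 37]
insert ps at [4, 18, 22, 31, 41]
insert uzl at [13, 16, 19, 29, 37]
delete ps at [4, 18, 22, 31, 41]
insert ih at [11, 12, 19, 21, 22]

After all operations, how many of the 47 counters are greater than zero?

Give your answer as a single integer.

Answer: 13

Derivation:
Step 1: insert uzl at [13, 16, 19, 29, 37] -> counters=[0,0,0,0,0,0,0,0,0,0,0,0,0,1,0,0,1,0,0,1,0,0,0,0,0,0,0,0,0,1,0,0,0,0,0,0,0,1,0,0,0,0,0,0,0,0,0]
Step 2: insert ps at [4, 18, 22, 31, 41] -> counters=[0,0,0,0,1,0,0,0,0,0,0,0,0,1,0,0,1,0,1,1,0,0,1,0,0,0,0,0,0,1,0,1,0,0,0,0,0,1,0,0,0,1,0,0,0,0,0]
Step 3: insert ih at [11, 12, 19, 21, 22] -> counters=[0,0,0,0,1,0,0,0,0,0,0,1,1,1,0,0,1,0,1,2,0,1,2,0,0,0,0,0,0,1,0,1,0,0,0,0,0,1,0,0,0,1,0,0,0,0,0]
Step 4: insert uzl at [13, 16, 19, 29, 37] -> counters=[0,0,0,0,1,0,0,0,0,0,0,1,1,2,0,0,2,0,1,3,0,1,2,0,0,0,0,0,0,2,0,1,0,0,0,0,0,2,0,0,0,1,0,0,0,0,0]
Step 5: insert ps at [4, 18, 22, 31, 41] -> counters=[0,0,0,0,2,0,0,0,0,0,0,1,1,2,0,0,2,0,2,3,0,1,3,0,0,0,0,0,0,2,0,2,0,0,0,0,0,2,0,0,0,2,0,0,0,0,0]
Step 6: insert uzl at [13, 16, 19, 29, 37] -> counters=[0,0,0,0,2,0,0,0,0,0,0,1,1,3,0,0,3,0,2,4,0,1,3,0,0,0,0,0,0,3,0,2,0,0,0,0,0,3,0,0,0,2,0,0,0,0,0]
Step 7: delete ps at [4, 18, 22, 31, 41] -> counters=[0,0,0,0,1,0,0,0,0,0,0,1,1,3,0,0,3,0,1,4,0,1,2,0,0,0,0,0,0,3,0,1,0,0,0,0,0,3,0,0,0,1,0,0,0,0,0]
Step 8: insert ih at [11, 12, 19, 21, 22] -> counters=[0,0,0,0,1,0,0,0,0,0,0,2,2,3,0,0,3,0,1,5,0,2,3,0,0,0,0,0,0,3,0,1,0,0,0,0,0,3,0,0,0,1,0,0,0,0,0]
Final counters=[0,0,0,0,1,0,0,0,0,0,0,2,2,3,0,0,3,0,1,5,0,2,3,0,0,0,0,0,0,3,0,1,0,0,0,0,0,3,0,0,0,1,0,0,0,0,0] -> 13 nonzero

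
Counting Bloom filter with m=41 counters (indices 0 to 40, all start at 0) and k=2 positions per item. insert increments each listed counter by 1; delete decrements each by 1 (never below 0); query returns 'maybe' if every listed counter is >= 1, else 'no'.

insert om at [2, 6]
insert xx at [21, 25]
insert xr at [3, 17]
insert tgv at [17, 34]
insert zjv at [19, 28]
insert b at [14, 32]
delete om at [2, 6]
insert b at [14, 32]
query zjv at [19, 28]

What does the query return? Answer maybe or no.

Step 1: insert om at [2, 6] -> counters=[0,0,1,0,0,0,1,0,0,0,0,0,0,0,0,0,0,0,0,0,0,0,0,0,0,0,0,0,0,0,0,0,0,0,0,0,0,0,0,0,0]
Step 2: insert xx at [21, 25] -> counters=[0,0,1,0,0,0,1,0,0,0,0,0,0,0,0,0,0,0,0,0,0,1,0,0,0,1,0,0,0,0,0,0,0,0,0,0,0,0,0,0,0]
Step 3: insert xr at [3, 17] -> counters=[0,0,1,1,0,0,1,0,0,0,0,0,0,0,0,0,0,1,0,0,0,1,0,0,0,1,0,0,0,0,0,0,0,0,0,0,0,0,0,0,0]
Step 4: insert tgv at [17, 34] -> counters=[0,0,1,1,0,0,1,0,0,0,0,0,0,0,0,0,0,2,0,0,0,1,0,0,0,1,0,0,0,0,0,0,0,0,1,0,0,0,0,0,0]
Step 5: insert zjv at [19, 28] -> counters=[0,0,1,1,0,0,1,0,0,0,0,0,0,0,0,0,0,2,0,1,0,1,0,0,0,1,0,0,1,0,0,0,0,0,1,0,0,0,0,0,0]
Step 6: insert b at [14, 32] -> counters=[0,0,1,1,0,0,1,0,0,0,0,0,0,0,1,0,0,2,0,1,0,1,0,0,0,1,0,0,1,0,0,0,1,0,1,0,0,0,0,0,0]
Step 7: delete om at [2, 6] -> counters=[0,0,0,1,0,0,0,0,0,0,0,0,0,0,1,0,0,2,0,1,0,1,0,0,0,1,0,0,1,0,0,0,1,0,1,0,0,0,0,0,0]
Step 8: insert b at [14, 32] -> counters=[0,0,0,1,0,0,0,0,0,0,0,0,0,0,2,0,0,2,0,1,0,1,0,0,0,1,0,0,1,0,0,0,2,0,1,0,0,0,0,0,0]
Query zjv: check counters[19]=1 counters[28]=1 -> maybe

Answer: maybe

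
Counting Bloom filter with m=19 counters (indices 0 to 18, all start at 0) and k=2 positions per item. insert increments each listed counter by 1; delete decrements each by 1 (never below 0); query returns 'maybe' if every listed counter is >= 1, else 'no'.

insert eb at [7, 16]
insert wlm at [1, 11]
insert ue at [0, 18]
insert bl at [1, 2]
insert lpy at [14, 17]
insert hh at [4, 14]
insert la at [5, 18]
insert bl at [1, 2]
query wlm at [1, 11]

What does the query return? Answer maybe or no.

Step 1: insert eb at [7, 16] -> counters=[0,0,0,0,0,0,0,1,0,0,0,0,0,0,0,0,1,0,0]
Step 2: insert wlm at [1, 11] -> counters=[0,1,0,0,0,0,0,1,0,0,0,1,0,0,0,0,1,0,0]
Step 3: insert ue at [0, 18] -> counters=[1,1,0,0,0,0,0,1,0,0,0,1,0,0,0,0,1,0,1]
Step 4: insert bl at [1, 2] -> counters=[1,2,1,0,0,0,0,1,0,0,0,1,0,0,0,0,1,0,1]
Step 5: insert lpy at [14, 17] -> counters=[1,2,1,0,0,0,0,1,0,0,0,1,0,0,1,0,1,1,1]
Step 6: insert hh at [4, 14] -> counters=[1,2,1,0,1,0,0,1,0,0,0,1,0,0,2,0,1,1,1]
Step 7: insert la at [5, 18] -> counters=[1,2,1,0,1,1,0,1,0,0,0,1,0,0,2,0,1,1,2]
Step 8: insert bl at [1, 2] -> counters=[1,3,2,0,1,1,0,1,0,0,0,1,0,0,2,0,1,1,2]
Query wlm: check counters[1]=3 counters[11]=1 -> maybe

Answer: maybe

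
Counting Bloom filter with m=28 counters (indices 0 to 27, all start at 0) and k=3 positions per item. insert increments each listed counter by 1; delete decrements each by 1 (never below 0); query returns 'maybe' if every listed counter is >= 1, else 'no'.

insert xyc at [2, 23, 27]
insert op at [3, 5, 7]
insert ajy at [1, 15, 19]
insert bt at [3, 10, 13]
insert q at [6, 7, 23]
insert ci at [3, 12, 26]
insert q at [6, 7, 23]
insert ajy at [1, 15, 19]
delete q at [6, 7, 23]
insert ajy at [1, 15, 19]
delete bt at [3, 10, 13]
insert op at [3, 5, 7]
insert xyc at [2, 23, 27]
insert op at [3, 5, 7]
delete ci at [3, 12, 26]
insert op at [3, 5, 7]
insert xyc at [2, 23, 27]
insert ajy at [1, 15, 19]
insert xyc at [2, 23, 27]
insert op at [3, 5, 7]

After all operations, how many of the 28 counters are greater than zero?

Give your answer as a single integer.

Answer: 10

Derivation:
Step 1: insert xyc at [2, 23, 27] -> counters=[0,0,1,0,0,0,0,0,0,0,0,0,0,0,0,0,0,0,0,0,0,0,0,1,0,0,0,1]
Step 2: insert op at [3, 5, 7] -> counters=[0,0,1,1,0,1,0,1,0,0,0,0,0,0,0,0,0,0,0,0,0,0,0,1,0,0,0,1]
Step 3: insert ajy at [1, 15, 19] -> counters=[0,1,1,1,0,1,0,1,0,0,0,0,0,0,0,1,0,0,0,1,0,0,0,1,0,0,0,1]
Step 4: insert bt at [3, 10, 13] -> counters=[0,1,1,2,0,1,0,1,0,0,1,0,0,1,0,1,0,0,0,1,0,0,0,1,0,0,0,1]
Step 5: insert q at [6, 7, 23] -> counters=[0,1,1,2,0,1,1,2,0,0,1,0,0,1,0,1,0,0,0,1,0,0,0,2,0,0,0,1]
Step 6: insert ci at [3, 12, 26] -> counters=[0,1,1,3,0,1,1,2,0,0,1,0,1,1,0,1,0,0,0,1,0,0,0,2,0,0,1,1]
Step 7: insert q at [6, 7, 23] -> counters=[0,1,1,3,0,1,2,3,0,0,1,0,1,1,0,1,0,0,0,1,0,0,0,3,0,0,1,1]
Step 8: insert ajy at [1, 15, 19] -> counters=[0,2,1,3,0,1,2,3,0,0,1,0,1,1,0,2,0,0,0,2,0,0,0,3,0,0,1,1]
Step 9: delete q at [6, 7, 23] -> counters=[0,2,1,3,0,1,1,2,0,0,1,0,1,1,0,2,0,0,0,2,0,0,0,2,0,0,1,1]
Step 10: insert ajy at [1, 15, 19] -> counters=[0,3,1,3,0,1,1,2,0,0,1,0,1,1,0,3,0,0,0,3,0,0,0,2,0,0,1,1]
Step 11: delete bt at [3, 10, 13] -> counters=[0,3,1,2,0,1,1,2,0,0,0,0,1,0,0,3,0,0,0,3,0,0,0,2,0,0,1,1]
Step 12: insert op at [3, 5, 7] -> counters=[0,3,1,3,0,2,1,3,0,0,0,0,1,0,0,3,0,0,0,3,0,0,0,2,0,0,1,1]
Step 13: insert xyc at [2, 23, 27] -> counters=[0,3,2,3,0,2,1,3,0,0,0,0,1,0,0,3,0,0,0,3,0,0,0,3,0,0,1,2]
Step 14: insert op at [3, 5, 7] -> counters=[0,3,2,4,0,3,1,4,0,0,0,0,1,0,0,3,0,0,0,3,0,0,0,3,0,0,1,2]
Step 15: delete ci at [3, 12, 26] -> counters=[0,3,2,3,0,3,1,4,0,0,0,0,0,0,0,3,0,0,0,3,0,0,0,3,0,0,0,2]
Step 16: insert op at [3, 5, 7] -> counters=[0,3,2,4,0,4,1,5,0,0,0,0,0,0,0,3,0,0,0,3,0,0,0,3,0,0,0,2]
Step 17: insert xyc at [2, 23, 27] -> counters=[0,3,3,4,0,4,1,5,0,0,0,0,0,0,0,3,0,0,0,3,0,0,0,4,0,0,0,3]
Step 18: insert ajy at [1, 15, 19] -> counters=[0,4,3,4,0,4,1,5,0,0,0,0,0,0,0,4,0,0,0,4,0,0,0,4,0,0,0,3]
Step 19: insert xyc at [2, 23, 27] -> counters=[0,4,4,4,0,4,1,5,0,0,0,0,0,0,0,4,0,0,0,4,0,0,0,5,0,0,0,4]
Step 20: insert op at [3, 5, 7] -> counters=[0,4,4,5,0,5,1,6,0,0,0,0,0,0,0,4,0,0,0,4,0,0,0,5,0,0,0,4]
Final counters=[0,4,4,5,0,5,1,6,0,0,0,0,0,0,0,4,0,0,0,4,0,0,0,5,0,0,0,4] -> 10 nonzero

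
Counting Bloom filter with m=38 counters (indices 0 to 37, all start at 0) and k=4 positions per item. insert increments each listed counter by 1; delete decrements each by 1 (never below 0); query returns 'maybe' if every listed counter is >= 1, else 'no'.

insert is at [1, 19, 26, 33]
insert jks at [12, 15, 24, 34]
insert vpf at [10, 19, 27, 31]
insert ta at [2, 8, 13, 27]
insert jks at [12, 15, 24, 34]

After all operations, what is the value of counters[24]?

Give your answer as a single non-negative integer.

Answer: 2

Derivation:
Step 1: insert is at [1, 19, 26, 33] -> counters=[0,1,0,0,0,0,0,0,0,0,0,0,0,0,0,0,0,0,0,1,0,0,0,0,0,0,1,0,0,0,0,0,0,1,0,0,0,0]
Step 2: insert jks at [12, 15, 24, 34] -> counters=[0,1,0,0,0,0,0,0,0,0,0,0,1,0,0,1,0,0,0,1,0,0,0,0,1,0,1,0,0,0,0,0,0,1,1,0,0,0]
Step 3: insert vpf at [10, 19, 27, 31] -> counters=[0,1,0,0,0,0,0,0,0,0,1,0,1,0,0,1,0,0,0,2,0,0,0,0,1,0,1,1,0,0,0,1,0,1,1,0,0,0]
Step 4: insert ta at [2, 8, 13, 27] -> counters=[0,1,1,0,0,0,0,0,1,0,1,0,1,1,0,1,0,0,0,2,0,0,0,0,1,0,1,2,0,0,0,1,0,1,1,0,0,0]
Step 5: insert jks at [12, 15, 24, 34] -> counters=[0,1,1,0,0,0,0,0,1,0,1,0,2,1,0,2,0,0,0,2,0,0,0,0,2,0,1,2,0,0,0,1,0,1,2,0,0,0]
Final counters=[0,1,1,0,0,0,0,0,1,0,1,0,2,1,0,2,0,0,0,2,0,0,0,0,2,0,1,2,0,0,0,1,0,1,2,0,0,0] -> counters[24]=2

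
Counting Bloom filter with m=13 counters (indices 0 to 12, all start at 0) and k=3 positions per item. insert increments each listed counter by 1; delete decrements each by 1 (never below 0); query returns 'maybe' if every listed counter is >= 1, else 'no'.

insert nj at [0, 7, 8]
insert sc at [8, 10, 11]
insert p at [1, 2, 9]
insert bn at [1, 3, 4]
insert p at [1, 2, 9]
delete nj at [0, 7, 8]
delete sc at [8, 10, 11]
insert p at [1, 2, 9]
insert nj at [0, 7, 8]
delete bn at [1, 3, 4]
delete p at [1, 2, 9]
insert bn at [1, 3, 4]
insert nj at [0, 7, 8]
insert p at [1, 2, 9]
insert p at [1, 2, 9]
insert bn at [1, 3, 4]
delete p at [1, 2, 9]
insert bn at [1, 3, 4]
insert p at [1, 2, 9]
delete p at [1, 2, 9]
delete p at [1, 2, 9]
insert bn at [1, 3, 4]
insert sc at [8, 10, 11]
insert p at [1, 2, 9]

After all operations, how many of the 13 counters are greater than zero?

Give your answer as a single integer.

Step 1: insert nj at [0, 7, 8] -> counters=[1,0,0,0,0,0,0,1,1,0,0,0,0]
Step 2: insert sc at [8, 10, 11] -> counters=[1,0,0,0,0,0,0,1,2,0,1,1,0]
Step 3: insert p at [1, 2, 9] -> counters=[1,1,1,0,0,0,0,1,2,1,1,1,0]
Step 4: insert bn at [1, 3, 4] -> counters=[1,2,1,1,1,0,0,1,2,1,1,1,0]
Step 5: insert p at [1, 2, 9] -> counters=[1,3,2,1,1,0,0,1,2,2,1,1,0]
Step 6: delete nj at [0, 7, 8] -> counters=[0,3,2,1,1,0,0,0,1,2,1,1,0]
Step 7: delete sc at [8, 10, 11] -> counters=[0,3,2,1,1,0,0,0,0,2,0,0,0]
Step 8: insert p at [1, 2, 9] -> counters=[0,4,3,1,1,0,0,0,0,3,0,0,0]
Step 9: insert nj at [0, 7, 8] -> counters=[1,4,3,1,1,0,0,1,1,3,0,0,0]
Step 10: delete bn at [1, 3, 4] -> counters=[1,3,3,0,0,0,0,1,1,3,0,0,0]
Step 11: delete p at [1, 2, 9] -> counters=[1,2,2,0,0,0,0,1,1,2,0,0,0]
Step 12: insert bn at [1, 3, 4] -> counters=[1,3,2,1,1,0,0,1,1,2,0,0,0]
Step 13: insert nj at [0, 7, 8] -> counters=[2,3,2,1,1,0,0,2,2,2,0,0,0]
Step 14: insert p at [1, 2, 9] -> counters=[2,4,3,1,1,0,0,2,2,3,0,0,0]
Step 15: insert p at [1, 2, 9] -> counters=[2,5,4,1,1,0,0,2,2,4,0,0,0]
Step 16: insert bn at [1, 3, 4] -> counters=[2,6,4,2,2,0,0,2,2,4,0,0,0]
Step 17: delete p at [1, 2, 9] -> counters=[2,5,3,2,2,0,0,2,2,3,0,0,0]
Step 18: insert bn at [1, 3, 4] -> counters=[2,6,3,3,3,0,0,2,2,3,0,0,0]
Step 19: insert p at [1, 2, 9] -> counters=[2,7,4,3,3,0,0,2,2,4,0,0,0]
Step 20: delete p at [1, 2, 9] -> counters=[2,6,3,3,3,0,0,2,2,3,0,0,0]
Step 21: delete p at [1, 2, 9] -> counters=[2,5,2,3,3,0,0,2,2,2,0,0,0]
Step 22: insert bn at [1, 3, 4] -> counters=[2,6,2,4,4,0,0,2,2,2,0,0,0]
Step 23: insert sc at [8, 10, 11] -> counters=[2,6,2,4,4,0,0,2,3,2,1,1,0]
Step 24: insert p at [1, 2, 9] -> counters=[2,7,3,4,4,0,0,2,3,3,1,1,0]
Final counters=[2,7,3,4,4,0,0,2,3,3,1,1,0] -> 10 nonzero

Answer: 10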